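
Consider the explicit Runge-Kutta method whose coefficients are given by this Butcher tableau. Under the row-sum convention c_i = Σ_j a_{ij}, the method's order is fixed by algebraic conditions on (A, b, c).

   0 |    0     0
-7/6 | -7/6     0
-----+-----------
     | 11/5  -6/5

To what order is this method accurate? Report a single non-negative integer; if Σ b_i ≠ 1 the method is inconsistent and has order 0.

b = (11/5, -6/5)
c = (0, -7/6)
Σ b_i: 11/5·1 + (-6/5)·1 = 1 ✓
b·c: (-6/5)·(-7/6) = 7/5 ≠ 1/2 ⇒ order 1.

1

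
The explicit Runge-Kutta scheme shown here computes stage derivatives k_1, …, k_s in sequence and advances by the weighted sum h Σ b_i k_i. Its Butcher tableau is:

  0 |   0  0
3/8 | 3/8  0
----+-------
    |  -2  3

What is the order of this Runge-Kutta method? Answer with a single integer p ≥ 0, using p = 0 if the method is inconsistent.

1

b = (-2, 3)
c = (0, 3/8)
Σ b_i: (-2)·1 + 3·1 = 1 ✓
b·c: 3·3/8 = 9/8 ≠ 1/2 ⇒ order 1.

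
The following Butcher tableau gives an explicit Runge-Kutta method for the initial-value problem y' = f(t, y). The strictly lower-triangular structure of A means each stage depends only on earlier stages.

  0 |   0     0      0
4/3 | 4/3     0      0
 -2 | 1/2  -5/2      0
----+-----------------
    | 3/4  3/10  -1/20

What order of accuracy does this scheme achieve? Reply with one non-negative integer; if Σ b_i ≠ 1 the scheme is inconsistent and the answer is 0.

b = (3/4, 3/10, -1/20)
c = (0, 4/3, -2)
Ac = (0, 0, -10/3)
Σ b_i: 3/4·1 + 3/10·1 + (-1/20)·1 = 1 ✓
b·c: 3/10·4/3 + (-1/20)·(-2) = 1/2 ✓
b·c²: 3/10·16/9 + (-1/20)·4 = 1/3 ✓
b·Ac: (-1/20)·(-10/3) = 1/6 ✓; 3 stages ⇒ order 3.

3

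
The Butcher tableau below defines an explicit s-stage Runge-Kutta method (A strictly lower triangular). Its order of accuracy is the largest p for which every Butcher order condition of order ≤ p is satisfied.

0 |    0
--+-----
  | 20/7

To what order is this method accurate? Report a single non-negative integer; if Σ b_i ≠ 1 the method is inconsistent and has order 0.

0

b = (20/7)
c = (0)
Σ b_i: 20/7·1 = 20/7 ≠ 1 ⇒ order 0.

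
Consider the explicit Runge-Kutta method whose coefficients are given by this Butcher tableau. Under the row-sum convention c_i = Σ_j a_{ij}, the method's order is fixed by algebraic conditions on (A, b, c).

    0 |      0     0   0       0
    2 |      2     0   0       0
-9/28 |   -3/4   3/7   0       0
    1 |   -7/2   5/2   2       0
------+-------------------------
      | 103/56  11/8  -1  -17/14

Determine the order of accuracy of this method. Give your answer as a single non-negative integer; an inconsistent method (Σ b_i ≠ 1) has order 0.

b = (103/56, 11/8, -1, -17/14)
c = (0, 2, -9/28, 1)
Ac = (0, 0, 6/7, 61/14)
Σ b_i: 103/56·1 + 11/8·1 + (-1)·1 + (-17/14)·1 = 1 ✓
b·c: 11/8·2 + (-1)·(-9/28) + (-17/14)·1 = 13/7 ≠ 1/2 ⇒ order 1.

1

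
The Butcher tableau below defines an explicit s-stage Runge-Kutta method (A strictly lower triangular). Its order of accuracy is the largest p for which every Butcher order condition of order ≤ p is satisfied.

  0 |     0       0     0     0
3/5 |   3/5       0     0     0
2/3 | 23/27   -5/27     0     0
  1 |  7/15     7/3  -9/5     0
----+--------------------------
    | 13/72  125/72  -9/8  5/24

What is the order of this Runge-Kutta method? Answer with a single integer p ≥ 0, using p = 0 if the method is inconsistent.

4

b = (13/72, 125/72, -9/8, 5/24)
c = (0, 3/5, 2/3, 1)
Ac = (0, 0, -1/9, 1/5)
Σ b_i: 13/72·1 + 125/72·1 + (-9/8)·1 + 5/24·1 = 1 ✓
b·c: 125/72·3/5 + (-9/8)·2/3 + 5/24·1 = 1/2 ✓
b·c²: 125/72·9/25 + (-9/8)·4/9 + 5/24·1 = 1/3 ✓
b·Ac: (-9/8)·(-1/9) + 5/24·1/5 = 1/6 ✓
b·c³: 125/72·27/125 + (-9/8)·8/27 + 5/24·1 = 1/4 ✓
b·(c∘Ac): (-9/8)·(-2/27) + 5/24·1/5 = 1/8 ✓
b·Ac²: (-9/8)·(-1/15) + 5/24·1/25 = 1/12 ✓
b·A²c: 5/24·1/5 = 1/24 ✓; 4 stages ⇒ order 4.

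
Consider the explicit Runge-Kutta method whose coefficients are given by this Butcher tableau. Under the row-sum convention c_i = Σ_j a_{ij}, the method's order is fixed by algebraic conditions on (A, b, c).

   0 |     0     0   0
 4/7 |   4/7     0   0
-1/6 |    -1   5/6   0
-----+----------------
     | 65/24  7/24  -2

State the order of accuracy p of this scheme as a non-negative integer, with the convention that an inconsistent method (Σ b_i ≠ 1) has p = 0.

b = (65/24, 7/24, -2)
c = (0, 4/7, -1/6)
Ac = (0, 0, 10/21)
Σ b_i: 65/24·1 + 7/24·1 + (-2)·1 = 1 ✓
b·c: 7/24·4/7 + (-2)·(-1/6) = 1/2 ✓
b·c²: 7/24·16/49 + (-2)·1/36 = 5/126 ≠ 1/3 ⇒ order 2.
b·Ac: (-2)·10/21 = -20/21 ≠ 1/6

2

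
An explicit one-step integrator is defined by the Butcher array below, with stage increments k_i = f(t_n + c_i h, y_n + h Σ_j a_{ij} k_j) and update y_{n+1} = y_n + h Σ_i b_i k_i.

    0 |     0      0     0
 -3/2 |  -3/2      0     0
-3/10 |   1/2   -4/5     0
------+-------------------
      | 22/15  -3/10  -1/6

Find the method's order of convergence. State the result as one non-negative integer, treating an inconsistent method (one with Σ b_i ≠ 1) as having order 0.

b = (22/15, -3/10, -1/6)
c = (0, -3/2, -3/10)
Ac = (0, 0, 6/5)
Σ b_i: 22/15·1 + (-3/10)·1 + (-1/6)·1 = 1 ✓
b·c: (-3/10)·(-3/2) + (-1/6)·(-3/10) = 1/2 ✓
b·c²: (-3/10)·9/4 + (-1/6)·9/100 = -69/100 ≠ 1/3 ⇒ order 2.
b·Ac: (-1/6)·6/5 = -1/5 ≠ 1/6

2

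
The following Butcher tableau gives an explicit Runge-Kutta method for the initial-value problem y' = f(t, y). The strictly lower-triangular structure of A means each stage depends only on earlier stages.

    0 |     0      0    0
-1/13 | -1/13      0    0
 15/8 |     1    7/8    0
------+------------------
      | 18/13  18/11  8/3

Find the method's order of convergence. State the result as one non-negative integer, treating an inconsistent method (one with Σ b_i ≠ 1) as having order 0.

b = (18/13, 18/11, 8/3)
c = (0, -1/13, 15/8)
Ac = (0, 0, -7/104)
Σ b_i: 18/13·1 + 18/11·1 + 8/3·1 = 2440/429 ≠ 1 ⇒ order 0.

0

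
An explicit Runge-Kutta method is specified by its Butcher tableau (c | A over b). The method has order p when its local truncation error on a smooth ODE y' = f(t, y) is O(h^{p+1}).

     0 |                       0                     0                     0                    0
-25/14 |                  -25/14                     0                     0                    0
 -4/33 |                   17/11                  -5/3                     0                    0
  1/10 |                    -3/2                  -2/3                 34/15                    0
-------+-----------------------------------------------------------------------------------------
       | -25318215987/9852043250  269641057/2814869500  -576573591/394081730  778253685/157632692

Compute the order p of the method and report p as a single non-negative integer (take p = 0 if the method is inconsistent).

b = (-25318215987/9852043250, 269641057/2814869500, -576573591/394081730, 778253685/157632692)
c = (0, -25/14, -4/33, 1/10)
Ac = (0, 0, 125/42, 3173/3465)
Σ b_i: (-25318215987/9852043250)·1 + 269641057/2814869500·1 + (-576573591/394081730)·1 + 778253685/157632692·1 = 1 ✓
b·c: 269641057/2814869500·(-25/14) + (-576573591/394081730)·(-4/33) + 778253685/157632692·1/10 = 1/2 ✓
b·c²: 269641057/2814869500·625/196 + (-576573591/394081730)·16/1089 + 778253685/157632692·1/100 = 1/3 ✓
b·Ac: (-576573591/394081730)·125/42 + 778253685/157632692·3173/3465 = 1/6 ✓
b·c³: 269641057/2814869500·(-15625/2744) + (-576573591/394081730)·(-64/35937) + 778253685/157632692·1/1000 = -2938094760001/5461972777800 ≠ 1/4 ⇒ order 3.
b·(c∘Ac): (-576573591/394081730)·(-250/693) + 778253685/157632692·3173/34650 = 10812660399/11034288440 ≠ 1/8
b·Ac²: (-576573591/394081730)·(-3125/588) + 778253685/157632692·(-3349813/1600830) = -279156843913/109239455556 ≠ 1/12
b·A²c: 778253685/157632692·425/63 = 110252605375/3310286532 ≠ 1/24

3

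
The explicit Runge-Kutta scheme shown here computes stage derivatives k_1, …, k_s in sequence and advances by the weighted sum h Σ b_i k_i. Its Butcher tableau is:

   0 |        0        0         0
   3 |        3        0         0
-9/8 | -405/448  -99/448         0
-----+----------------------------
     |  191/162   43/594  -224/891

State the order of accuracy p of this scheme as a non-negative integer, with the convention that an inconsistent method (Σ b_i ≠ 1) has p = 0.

3

b = (191/162, 43/594, -224/891)
c = (0, 3, -9/8)
Ac = (0, 0, -297/448)
Σ b_i: 191/162·1 + 43/594·1 + (-224/891)·1 = 1 ✓
b·c: 43/594·3 + (-224/891)·(-9/8) = 1/2 ✓
b·c²: 43/594·9 + (-224/891)·81/64 = 1/3 ✓
b·Ac: (-224/891)·(-297/448) = 1/6 ✓; 3 stages ⇒ order 3.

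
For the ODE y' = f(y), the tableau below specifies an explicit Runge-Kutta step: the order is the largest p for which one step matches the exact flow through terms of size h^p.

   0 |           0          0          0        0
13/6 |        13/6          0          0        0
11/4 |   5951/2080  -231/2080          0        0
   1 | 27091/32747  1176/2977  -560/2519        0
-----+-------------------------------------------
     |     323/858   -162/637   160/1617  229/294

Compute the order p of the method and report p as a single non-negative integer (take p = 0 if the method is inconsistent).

b = (323/858, -162/637, 160/1617, 229/294)
c = (0, 13/6, 11/4, 1)
Ac = (0, 0, -77/320, 56/229)
Σ b_i: 323/858·1 + (-162/637)·1 + 160/1617·1 + 229/294·1 = 1 ✓
b·c: (-162/637)·13/6 + 160/1617·11/4 + 229/294·1 = 1/2 ✓
b·c²: (-162/637)·169/36 + 160/1617·121/16 + 229/294·1 = 1/3 ✓
b·Ac: 160/1617·(-77/320) + 229/294·56/229 = 1/6 ✓
b·c³: (-162/637)·2197/216 + 160/1617·1331/64 + 229/294·1 = 1/4 ✓
b·(c∘Ac): 160/1617·(-847/1280) + 229/294·56/229 = 1/8 ✓
b·Ac²: 160/1617·(-1001/1920) + 229/294·119/687 = 1/12 ✓
b·A²c: 229/294·49/916 = 1/24 ✓; 4 stages ⇒ order 4.

4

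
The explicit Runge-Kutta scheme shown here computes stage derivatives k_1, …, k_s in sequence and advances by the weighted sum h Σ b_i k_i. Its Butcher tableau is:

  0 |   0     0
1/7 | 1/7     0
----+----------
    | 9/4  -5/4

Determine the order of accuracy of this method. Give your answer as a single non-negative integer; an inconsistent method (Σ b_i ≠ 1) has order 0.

1

b = (9/4, -5/4)
c = (0, 1/7)
Σ b_i: 9/4·1 + (-5/4)·1 = 1 ✓
b·c: (-5/4)·1/7 = -5/28 ≠ 1/2 ⇒ order 1.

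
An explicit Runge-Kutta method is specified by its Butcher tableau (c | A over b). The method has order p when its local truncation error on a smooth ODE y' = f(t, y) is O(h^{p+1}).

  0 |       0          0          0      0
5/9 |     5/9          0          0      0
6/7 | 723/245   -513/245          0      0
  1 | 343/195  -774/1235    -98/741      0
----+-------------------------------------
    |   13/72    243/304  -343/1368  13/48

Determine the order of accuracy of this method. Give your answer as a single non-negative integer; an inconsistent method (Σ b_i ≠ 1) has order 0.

b = (13/72, 243/304, -343/1368, 13/48)
c = (0, 5/9, 6/7, 1)
Ac = (0, 0, -57/49, -6/13)
Σ b_i: 13/72·1 + 243/304·1 + (-343/1368)·1 + 13/48·1 = 1 ✓
b·c: 243/304·5/9 + (-343/1368)·6/7 + 13/48·1 = 1/2 ✓
b·c²: 243/304·25/81 + (-343/1368)·36/49 + 13/48·1 = 1/3 ✓
b·Ac: (-343/1368)·(-57/49) + 13/48·(-6/13) = 1/6 ✓
b·c³: 243/304·125/729 + (-343/1368)·216/343 + 13/48·1 = 1/4 ✓
b·(c∘Ac): (-343/1368)·(-342/343) + 13/48·(-6/13) = 1/8 ✓
b·Ac²: (-343/1368)·(-95/147) + 13/48·(-34/117) = 1/12 ✓
b·A²c: 13/48·2/13 = 1/24 ✓; 4 stages ⇒ order 4.

4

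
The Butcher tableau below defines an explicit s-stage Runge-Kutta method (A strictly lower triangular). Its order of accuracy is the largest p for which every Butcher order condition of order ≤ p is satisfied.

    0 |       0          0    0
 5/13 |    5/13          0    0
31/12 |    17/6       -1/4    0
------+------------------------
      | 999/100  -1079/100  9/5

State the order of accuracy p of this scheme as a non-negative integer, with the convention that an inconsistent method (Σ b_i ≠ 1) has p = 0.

2

b = (999/100, -1079/100, 9/5)
c = (0, 5/13, 31/12)
Ac = (0, 0, -5/52)
Σ b_i: 999/100·1 + (-1079/100)·1 + 9/5·1 = 1 ✓
b·c: (-1079/100)·5/13 + 9/5·31/12 = 1/2 ✓
b·c²: (-1079/100)·25/169 + 9/5·961/144 = 10833/1040 ≠ 1/3 ⇒ order 2.
b·Ac: 9/5·(-5/52) = -9/52 ≠ 1/6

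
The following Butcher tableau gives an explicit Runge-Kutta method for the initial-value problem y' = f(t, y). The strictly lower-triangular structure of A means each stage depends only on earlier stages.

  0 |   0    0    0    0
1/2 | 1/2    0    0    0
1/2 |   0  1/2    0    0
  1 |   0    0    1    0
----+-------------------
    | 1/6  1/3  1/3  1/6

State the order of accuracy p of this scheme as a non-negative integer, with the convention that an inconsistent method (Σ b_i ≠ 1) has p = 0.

b = (1/6, 1/3, 1/3, 1/6)
c = (0, 1/2, 1/2, 1)
Ac = (0, 0, 1/4, 1/2)
Σ b_i: 1/6·1 + 1/3·1 + 1/3·1 + 1/6·1 = 1 ✓
b·c: 1/3·1/2 + 1/3·1/2 + 1/6·1 = 1/2 ✓
b·c²: 1/3·1/4 + 1/3·1/4 + 1/6·1 = 1/3 ✓
b·Ac: 1/3·1/4 + 1/6·1/2 = 1/6 ✓
b·c³: 1/3·1/8 + 1/3·1/8 + 1/6·1 = 1/4 ✓
b·(c∘Ac): 1/3·1/8 + 1/6·1/2 = 1/8 ✓
b·Ac²: 1/3·1/8 + 1/6·1/4 = 1/12 ✓
b·A²c: 1/6·1/4 = 1/24 ✓; 4 stages ⇒ order 4.

4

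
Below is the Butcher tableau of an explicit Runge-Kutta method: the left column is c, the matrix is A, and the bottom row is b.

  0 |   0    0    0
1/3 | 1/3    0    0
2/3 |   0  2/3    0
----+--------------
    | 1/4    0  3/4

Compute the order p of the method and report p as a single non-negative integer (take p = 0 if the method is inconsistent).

b = (1/4, 0, 3/4)
c = (0, 1/3, 2/3)
Ac = (0, 0, 2/9)
Σ b_i: 1/4·1 + 3/4·1 = 1 ✓
b·c: 3/4·2/3 = 1/2 ✓
b·c²: 3/4·4/9 = 1/3 ✓
b·Ac: 3/4·2/9 = 1/6 ✓; 3 stages ⇒ order 3.

3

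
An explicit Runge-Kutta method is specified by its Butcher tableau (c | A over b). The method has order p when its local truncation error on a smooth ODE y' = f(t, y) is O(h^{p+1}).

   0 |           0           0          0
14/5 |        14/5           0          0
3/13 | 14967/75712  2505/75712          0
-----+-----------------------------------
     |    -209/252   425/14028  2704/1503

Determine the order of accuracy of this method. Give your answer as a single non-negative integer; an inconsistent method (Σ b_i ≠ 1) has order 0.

3

b = (-209/252, 425/14028, 2704/1503)
c = (0, 14/5, 3/13)
Ac = (0, 0, 501/5408)
Σ b_i: (-209/252)·1 + 425/14028·1 + 2704/1503·1 = 1 ✓
b·c: 425/14028·14/5 + 2704/1503·3/13 = 1/2 ✓
b·c²: 425/14028·196/25 + 2704/1503·9/169 = 1/3 ✓
b·Ac: 2704/1503·501/5408 = 1/6 ✓; 3 stages ⇒ order 3.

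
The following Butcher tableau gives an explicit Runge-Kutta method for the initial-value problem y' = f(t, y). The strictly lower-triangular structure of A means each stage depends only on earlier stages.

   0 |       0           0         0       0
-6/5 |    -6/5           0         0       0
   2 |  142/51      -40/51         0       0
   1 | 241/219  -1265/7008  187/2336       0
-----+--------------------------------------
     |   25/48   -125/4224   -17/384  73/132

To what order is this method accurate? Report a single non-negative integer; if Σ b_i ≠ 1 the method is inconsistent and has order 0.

4

b = (25/48, -125/4224, -17/384, 73/132)
c = (0, -6/5, 2, 1)
Ac = (0, 0, 16/17, 55/146)
Σ b_i: 25/48·1 + (-125/4224)·1 + (-17/384)·1 + 73/132·1 = 1 ✓
b·c: (-125/4224)·(-6/5) + (-17/384)·2 + 73/132·1 = 1/2 ✓
b·c²: (-125/4224)·36/25 + (-17/384)·4 + 73/132·1 = 1/3 ✓
b·Ac: (-17/384)·16/17 + 73/132·55/146 = 1/6 ✓
b·c³: (-125/4224)·(-216/125) + (-17/384)·8 + 73/132·1 = 1/4 ✓
b·(c∘Ac): (-17/384)·32/17 + 73/132·55/146 = 1/8 ✓
b·Ac²: (-17/384)·(-96/85) + 73/132·22/365 = 1/12 ✓
b·A²c: 73/132·11/146 = 1/24 ✓; 4 stages ⇒ order 4.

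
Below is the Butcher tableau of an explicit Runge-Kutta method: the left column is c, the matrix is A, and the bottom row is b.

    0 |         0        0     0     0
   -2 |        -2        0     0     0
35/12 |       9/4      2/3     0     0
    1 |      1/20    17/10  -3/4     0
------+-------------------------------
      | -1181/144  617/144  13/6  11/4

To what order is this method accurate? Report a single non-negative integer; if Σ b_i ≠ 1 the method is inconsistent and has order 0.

b = (-1181/144, 617/144, 13/6, 11/4)
c = (0, -2, 35/12, 1)
Ac = (0, 0, -4/3, -447/80)
Σ b_i: (-1181/144)·1 + 617/144·1 + 13/6·1 + 11/4·1 = 1 ✓
b·c: 617/144·(-2) + 13/6·35/12 + 11/4·1 = 1/2 ✓
b·c²: 617/144·4 + 13/6·1225/144 + 11/4·1 = 33109/864 ≠ 1/3 ⇒ order 2.
b·Ac: 13/6·(-4/3) + 11/4·(-447/80) = -52573/2880 ≠ 1/6

2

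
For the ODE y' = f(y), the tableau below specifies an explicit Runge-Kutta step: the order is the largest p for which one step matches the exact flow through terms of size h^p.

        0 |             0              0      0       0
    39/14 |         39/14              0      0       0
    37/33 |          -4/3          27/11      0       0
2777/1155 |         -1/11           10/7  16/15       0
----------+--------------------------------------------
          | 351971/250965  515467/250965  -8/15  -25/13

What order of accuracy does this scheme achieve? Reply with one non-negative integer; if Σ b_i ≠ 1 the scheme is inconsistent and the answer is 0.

2

b = (351971/250965, 515467/250965, -8/15, -25/13)
c = (0, 39/14, 37/33, 2777/1155)
Ac = (0, 0, 1053/154, 125533/24255)
Σ b_i: 351971/250965·1 + 515467/250965·1 + (-8/15)·1 + (-25/13)·1 = 1 ✓
b·c: 515467/250965·39/14 + (-8/15)·37/33 + (-25/13)·2777/1155 = 1/2 ✓
b·c²: 515467/250965·1521/196 + (-8/15)·1369/1089 + (-25/13)·7711729/1334025 = 172796593/41621580 ≠ 1/3 ⇒ order 2.
b·Ac: (-8/15)·1053/154 + (-25/13)·125533/24255 = -4288201/315315 ≠ 1/6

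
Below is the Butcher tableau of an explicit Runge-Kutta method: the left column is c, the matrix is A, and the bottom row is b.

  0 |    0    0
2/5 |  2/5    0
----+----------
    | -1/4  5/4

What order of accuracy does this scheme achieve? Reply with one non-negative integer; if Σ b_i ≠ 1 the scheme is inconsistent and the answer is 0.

b = (-1/4, 5/4)
c = (0, 2/5)
Σ b_i: (-1/4)·1 + 5/4·1 = 1 ✓
b·c: 5/4·2/5 = 1/2 ✓; 2 stages ⇒ order 2.

2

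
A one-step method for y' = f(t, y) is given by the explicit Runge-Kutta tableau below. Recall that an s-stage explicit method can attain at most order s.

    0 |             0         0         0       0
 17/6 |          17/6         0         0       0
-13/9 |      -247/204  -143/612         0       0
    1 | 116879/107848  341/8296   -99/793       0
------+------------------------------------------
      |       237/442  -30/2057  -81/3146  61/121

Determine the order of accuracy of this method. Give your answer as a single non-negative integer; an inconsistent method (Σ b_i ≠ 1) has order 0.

b = (237/442, -30/2057, -81/3146, 61/121)
c = (0, 17/6, -13/9, 1)
Ac = (0, 0, -143/216, 869/2928)
Σ b_i: 237/442·1 + (-30/2057)·1 + (-81/3146)·1 + 61/121·1 = 1 ✓
b·c: (-30/2057)·17/6 + (-81/3146)·(-13/9) + 61/121·1 = 1/2 ✓
b·c²: (-30/2057)·289/36 + (-81/3146)·169/81 + 61/121·1 = 1/3 ✓
b·Ac: (-81/3146)·(-143/216) + 61/121·869/2928 = 1/6 ✓
b·c³: (-30/2057)·4913/216 + (-81/3146)·(-2197/729) + 61/121·1 = 1/4 ✓
b·(c∘Ac): (-81/3146)·1859/1944 + 61/121·869/2928 = 1/8 ✓
b·Ac²: (-81/3146)·(-2431/1296) + 61/121·407/5856 = 1/12 ✓
b·A²c: 61/121·121/1464 = 1/24 ✓; 4 stages ⇒ order 4.

4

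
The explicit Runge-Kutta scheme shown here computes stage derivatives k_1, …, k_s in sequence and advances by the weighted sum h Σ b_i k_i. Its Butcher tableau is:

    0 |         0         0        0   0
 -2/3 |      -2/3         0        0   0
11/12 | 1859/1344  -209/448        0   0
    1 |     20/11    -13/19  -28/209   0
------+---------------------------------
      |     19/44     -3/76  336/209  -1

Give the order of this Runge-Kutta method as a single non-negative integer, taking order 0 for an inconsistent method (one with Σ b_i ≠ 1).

b = (19/44, -3/76, 336/209, -1)
c = (0, -2/3, 11/12, 1)
Ac = (0, 0, 209/672, 1/3)
Σ b_i: 19/44·1 + (-3/76)·1 + 336/209·1 + (-1)·1 = 1 ✓
b·c: (-3/76)·(-2/3) + 336/209·11/12 + (-1)·1 = 1/2 ✓
b·c²: (-3/76)·4/9 + 336/209·121/144 + (-1)·1 = 1/3 ✓
b·Ac: 336/209·209/672 + (-1)·1/3 = 1/6 ✓
b·c³: (-3/76)·(-8/27) + 336/209·1331/1728 + (-1)·1 = 1/4 ✓
b·(c∘Ac): 336/209·2299/8064 + (-1)·1/3 = 1/8 ✓
b·Ac²: 336/209·(-209/1008) + (-1)·(-5/12) = 1/12 ✓
b·A²c: (-1)·(-1/24) = 1/24 ✓; 4 stages ⇒ order 4.

4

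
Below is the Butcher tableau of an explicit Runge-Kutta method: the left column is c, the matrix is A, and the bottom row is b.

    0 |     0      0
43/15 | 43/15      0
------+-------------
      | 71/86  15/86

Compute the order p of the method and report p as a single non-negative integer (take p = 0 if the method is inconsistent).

b = (71/86, 15/86)
c = (0, 43/15)
Σ b_i: 71/86·1 + 15/86·1 = 1 ✓
b·c: 15/86·43/15 = 1/2 ✓; 2 stages ⇒ order 2.

2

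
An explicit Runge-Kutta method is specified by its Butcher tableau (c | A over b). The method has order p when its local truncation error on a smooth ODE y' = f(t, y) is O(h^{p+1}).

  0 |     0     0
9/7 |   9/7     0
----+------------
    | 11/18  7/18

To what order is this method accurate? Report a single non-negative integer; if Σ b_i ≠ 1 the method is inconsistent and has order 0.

b = (11/18, 7/18)
c = (0, 9/7)
Σ b_i: 11/18·1 + 7/18·1 = 1 ✓
b·c: 7/18·9/7 = 1/2 ✓; 2 stages ⇒ order 2.

2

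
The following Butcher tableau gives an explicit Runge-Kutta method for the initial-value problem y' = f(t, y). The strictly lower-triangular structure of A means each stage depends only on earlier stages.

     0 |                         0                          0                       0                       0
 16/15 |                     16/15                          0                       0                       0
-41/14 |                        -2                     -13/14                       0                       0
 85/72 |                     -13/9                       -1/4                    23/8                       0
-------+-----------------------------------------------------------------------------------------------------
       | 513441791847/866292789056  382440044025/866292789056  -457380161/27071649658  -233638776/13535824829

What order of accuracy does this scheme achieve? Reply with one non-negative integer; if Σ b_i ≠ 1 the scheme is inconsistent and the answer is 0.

b = (513441791847/866292789056, 382440044025/866292789056, -457380161/27071649658, -233638776/13535824829)
c = (0, 16/15, -41/14, 85/72)
Ac = (0, 0, -104/105, -14593/1680)
Σ b_i: 513441791847/866292789056·1 + 382440044025/866292789056·1 + (-457380161/27071649658)·1 + (-233638776/13535824829)·1 = 1 ✓
b·c: 382440044025/866292789056·16/15 + (-457380161/27071649658)·(-41/14) + (-233638776/13535824829)·85/72 = 1/2 ✓
b·c²: 382440044025/866292789056·256/225 + (-457380161/27071649658)·1681/196 + (-233638776/13535824829)·7225/5184 = 1/3 ✓
b·Ac: (-457380161/27071649658)·(-104/105) + (-233638776/13535824829)·(-14593/1680) = 1/6 ✓
b·c³: 382440044025/866292789056·4096/3375 + (-457380161/27071649658)·(-68921/2744) + (-233638776/13535824829)·614125/373248 = 18603917509897/19966992333120 ≠ 1/4 ⇒ order 3.
b·(c∘Ac): (-457380161/27071649658)·2132/735 + (-233638776/13535824829)·(-248081/24192) = 415807672261/3248597958960 ≠ 1/8
b·Ac²: (-457380161/27071649658)·(-1664/1575) + (-233638776/13535824829)·8598823/352800 = -1457186377/3617208756 ≠ 1/12
b·A²c: (-233638776/13535824829)·(-299/105) = 144633528/2942570615 ≠ 1/24

3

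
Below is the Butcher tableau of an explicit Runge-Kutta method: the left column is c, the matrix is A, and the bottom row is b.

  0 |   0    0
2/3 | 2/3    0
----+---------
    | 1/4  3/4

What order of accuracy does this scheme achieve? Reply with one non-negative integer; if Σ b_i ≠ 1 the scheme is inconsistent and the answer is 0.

2

b = (1/4, 3/4)
c = (0, 2/3)
Σ b_i: 1/4·1 + 3/4·1 = 1 ✓
b·c: 3/4·2/3 = 1/2 ✓; 2 stages ⇒ order 2.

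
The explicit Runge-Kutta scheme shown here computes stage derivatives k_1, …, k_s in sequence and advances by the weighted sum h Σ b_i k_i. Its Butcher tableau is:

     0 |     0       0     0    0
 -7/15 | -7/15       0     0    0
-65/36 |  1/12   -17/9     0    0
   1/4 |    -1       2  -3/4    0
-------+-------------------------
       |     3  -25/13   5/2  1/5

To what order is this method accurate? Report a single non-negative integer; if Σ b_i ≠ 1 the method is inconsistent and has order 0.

b = (3, -25/13, 5/2, 1/5)
c = (0, -7/15, -65/36, 1/4)
Ac = (0, 0, 119/135, 101/240)
Σ b_i: 3·1 + (-25/13)·1 + 5/2·1 + 1/5·1 = 491/130 ≠ 1 ⇒ order 0.

0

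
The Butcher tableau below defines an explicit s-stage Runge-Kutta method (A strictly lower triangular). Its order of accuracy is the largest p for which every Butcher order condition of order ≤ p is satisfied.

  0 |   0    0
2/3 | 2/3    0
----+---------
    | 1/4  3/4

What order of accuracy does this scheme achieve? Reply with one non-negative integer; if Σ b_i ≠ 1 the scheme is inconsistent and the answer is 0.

b = (1/4, 3/4)
c = (0, 2/3)
Σ b_i: 1/4·1 + 3/4·1 = 1 ✓
b·c: 3/4·2/3 = 1/2 ✓; 2 stages ⇒ order 2.

2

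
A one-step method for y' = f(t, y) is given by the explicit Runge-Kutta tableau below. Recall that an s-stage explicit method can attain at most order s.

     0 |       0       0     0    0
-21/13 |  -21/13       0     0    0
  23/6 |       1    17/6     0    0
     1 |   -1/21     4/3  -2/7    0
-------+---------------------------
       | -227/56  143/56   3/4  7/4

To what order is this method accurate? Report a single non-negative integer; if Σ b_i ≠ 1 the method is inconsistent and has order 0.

2

b = (-227/56, 143/56, 3/4, 7/4)
c = (0, -21/13, 23/6, 1)
Ac = (0, 0, -119/26, -887/273)
Σ b_i: (-227/56)·1 + 143/56·1 + 3/4·1 + 7/4·1 = 1 ✓
b·c: 143/56·(-21/13) + 3/4·23/6 + 7/4·1 = 1/2 ✓
b·c²: 143/56·441/169 + 3/4·529/36 + 7/4·1 = 12127/624 ≠ 1/3 ⇒ order 2.
b·Ac: 3/4·(-119/26) + 7/4·(-887/273) = -2845/312 ≠ 1/6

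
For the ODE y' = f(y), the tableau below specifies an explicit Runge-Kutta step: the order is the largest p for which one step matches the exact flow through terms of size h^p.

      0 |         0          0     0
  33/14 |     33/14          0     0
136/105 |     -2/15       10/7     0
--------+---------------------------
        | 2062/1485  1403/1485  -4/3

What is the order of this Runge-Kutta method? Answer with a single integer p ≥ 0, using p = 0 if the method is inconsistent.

2

b = (2062/1485, 1403/1485, -4/3)
c = (0, 33/14, 136/105)
Ac = (0, 0, 165/49)
Σ b_i: 2062/1485·1 + 1403/1485·1 + (-4/3)·1 = 1 ✓
b·c: 1403/1485·33/14 + (-4/3)·136/105 = 1/2 ✓
b·c²: 1403/1485·1089/196 + (-4/3)·18496/11025 = 398549/132300 ≠ 1/3 ⇒ order 2.
b·Ac: (-4/3)·165/49 = -220/49 ≠ 1/6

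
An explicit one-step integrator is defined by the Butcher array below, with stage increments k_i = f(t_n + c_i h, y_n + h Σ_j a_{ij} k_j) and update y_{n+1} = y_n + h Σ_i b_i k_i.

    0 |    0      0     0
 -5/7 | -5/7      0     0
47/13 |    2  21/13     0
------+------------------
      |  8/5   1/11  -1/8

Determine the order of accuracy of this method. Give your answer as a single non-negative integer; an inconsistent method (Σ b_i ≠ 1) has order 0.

b = (8/5, 1/11, -1/8)
c = (0, -5/7, 47/13)
Ac = (0, 0, -15/13)
Σ b_i: 8/5·1 + 1/11·1 + (-1/8)·1 = 689/440 ≠ 1 ⇒ order 0.

0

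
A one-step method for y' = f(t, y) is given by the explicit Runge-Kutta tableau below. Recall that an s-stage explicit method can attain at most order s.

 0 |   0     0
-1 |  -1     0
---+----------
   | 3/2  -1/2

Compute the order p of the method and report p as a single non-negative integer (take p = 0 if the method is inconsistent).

b = (3/2, -1/2)
c = (0, -1)
Σ b_i: 3/2·1 + (-1/2)·1 = 1 ✓
b·c: (-1/2)·(-1) = 1/2 ✓; 2 stages ⇒ order 2.

2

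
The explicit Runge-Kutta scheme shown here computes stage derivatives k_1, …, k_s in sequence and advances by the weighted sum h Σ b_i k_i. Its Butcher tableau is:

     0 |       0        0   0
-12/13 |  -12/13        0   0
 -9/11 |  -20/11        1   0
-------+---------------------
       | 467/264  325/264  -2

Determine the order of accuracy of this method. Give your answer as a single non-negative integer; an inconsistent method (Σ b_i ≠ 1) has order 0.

b = (467/264, 325/264, -2)
c = (0, -12/13, -9/11)
Ac = (0, 0, -12/13)
Σ b_i: 467/264·1 + 325/264·1 + (-2)·1 = 1 ✓
b·c: 325/264·(-12/13) + (-2)·(-9/11) = 1/2 ✓
b·c²: 325/264·144/169 + (-2)·81/121 = -456/1573 ≠ 1/3 ⇒ order 2.
b·Ac: (-2)·(-12/13) = 24/13 ≠ 1/6

2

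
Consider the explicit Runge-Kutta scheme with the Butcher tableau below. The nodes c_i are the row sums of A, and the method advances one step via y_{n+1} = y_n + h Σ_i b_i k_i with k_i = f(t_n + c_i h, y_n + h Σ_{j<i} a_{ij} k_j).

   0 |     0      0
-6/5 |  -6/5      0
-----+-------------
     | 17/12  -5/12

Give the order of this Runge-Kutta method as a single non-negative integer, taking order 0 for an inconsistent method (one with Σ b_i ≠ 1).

b = (17/12, -5/12)
c = (0, -6/5)
Σ b_i: 17/12·1 + (-5/12)·1 = 1 ✓
b·c: (-5/12)·(-6/5) = 1/2 ✓; 2 stages ⇒ order 2.

2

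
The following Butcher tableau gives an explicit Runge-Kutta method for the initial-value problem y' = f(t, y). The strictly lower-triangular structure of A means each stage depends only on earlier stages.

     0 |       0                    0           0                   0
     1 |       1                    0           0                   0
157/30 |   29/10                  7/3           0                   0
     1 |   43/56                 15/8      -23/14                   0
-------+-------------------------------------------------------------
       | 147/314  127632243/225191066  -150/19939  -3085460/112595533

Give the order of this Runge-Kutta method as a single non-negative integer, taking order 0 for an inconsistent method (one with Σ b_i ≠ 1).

b = (147/314, 127632243/225191066, -150/19939, -3085460/112595533)
c = (0, 1, 157/30, 1)
Ac = (0, 0, 7/3, -5647/840)
Σ b_i: 147/314·1 + 127632243/225191066·1 + (-150/19939)·1 + (-3085460/112595533)·1 = 1 ✓
b·c: 127632243/225191066·1 + (-150/19939)·157/30 + (-3085460/112595533)·1 = 1/2 ✓
b·c²: 127632243/225191066·1 + (-150/19939)·24649/900 + (-3085460/112595533)·1 = 1/3 ✓
b·Ac: (-150/19939)·7/3 + (-3085460/112595533)·(-5647/840) = 1/6 ✓
b·c³: 127632243/225191066·1 + (-150/19939)·3869893/27000 + (-3085460/112595533)·1 = -97/180 ≠ 1/4 ⇒ order 3.
b·(c∘Ac): (-150/19939)·1099/90 + (-3085460/112595533)·(-5647/840) = 29/314 ≠ 1/8
b·Ac²: (-150/19939)·7/3 + (-3085460/112595533)·(-271651/6300) = 295801/254115 ≠ 1/12
b·A²c: (-3085460/112595533)·(-23/6) = 35482790/337786599 ≠ 1/24

3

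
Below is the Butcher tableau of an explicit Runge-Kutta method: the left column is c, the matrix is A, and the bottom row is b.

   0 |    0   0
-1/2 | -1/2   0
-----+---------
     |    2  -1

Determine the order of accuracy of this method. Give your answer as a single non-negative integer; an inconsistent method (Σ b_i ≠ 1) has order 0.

2

b = (2, -1)
c = (0, -1/2)
Σ b_i: 2·1 + (-1)·1 = 1 ✓
b·c: (-1)·(-1/2) = 1/2 ✓; 2 stages ⇒ order 2.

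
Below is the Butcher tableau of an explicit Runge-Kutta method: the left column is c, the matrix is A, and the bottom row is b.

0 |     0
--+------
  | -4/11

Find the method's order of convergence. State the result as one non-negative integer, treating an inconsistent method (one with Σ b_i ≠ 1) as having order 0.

0

b = (-4/11)
c = (0)
Σ b_i: (-4/11)·1 = -4/11 ≠ 1 ⇒ order 0.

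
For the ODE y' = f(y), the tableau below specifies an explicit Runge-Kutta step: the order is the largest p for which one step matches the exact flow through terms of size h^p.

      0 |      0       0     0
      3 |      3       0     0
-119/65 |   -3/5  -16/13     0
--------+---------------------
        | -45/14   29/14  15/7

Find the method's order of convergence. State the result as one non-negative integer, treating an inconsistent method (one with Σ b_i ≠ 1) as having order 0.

1

b = (-45/14, 29/14, 15/7)
c = (0, 3, -119/65)
Ac = (0, 0, -48/13)
Σ b_i: (-45/14)·1 + 29/14·1 + 15/7·1 = 1 ✓
b·c: 29/14·3 + 15/7·(-119/65) = 417/182 ≠ 1/2 ⇒ order 1.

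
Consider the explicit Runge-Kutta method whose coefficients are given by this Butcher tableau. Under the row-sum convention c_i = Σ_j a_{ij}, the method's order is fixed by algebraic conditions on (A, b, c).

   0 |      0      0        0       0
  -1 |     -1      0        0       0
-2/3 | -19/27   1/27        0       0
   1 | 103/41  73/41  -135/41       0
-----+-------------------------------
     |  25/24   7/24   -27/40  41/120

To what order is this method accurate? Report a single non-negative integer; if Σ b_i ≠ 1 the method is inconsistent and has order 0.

b = (25/24, 7/24, -27/40, 41/120)
c = (0, -1, -2/3, 1)
Ac = (0, 0, -1/27, 17/41)
Σ b_i: 25/24·1 + 7/24·1 + (-27/40)·1 + 41/120·1 = 1 ✓
b·c: 7/24·(-1) + (-27/40)·(-2/3) + 41/120·1 = 1/2 ✓
b·c²: 7/24·1 + (-27/40)·4/9 + 41/120·1 = 1/3 ✓
b·Ac: (-27/40)·(-1/27) + 41/120·17/41 = 1/6 ✓
b·c³: 7/24·(-1) + (-27/40)·(-8/27) + 41/120·1 = 1/4 ✓
b·(c∘Ac): (-27/40)·2/81 + 41/120·17/41 = 1/8 ✓
b·Ac²: (-27/40)·1/27 + 41/120·13/41 = 1/12 ✓
b·A²c: 41/120·5/41 = 1/24 ✓; 4 stages ⇒ order 4.

4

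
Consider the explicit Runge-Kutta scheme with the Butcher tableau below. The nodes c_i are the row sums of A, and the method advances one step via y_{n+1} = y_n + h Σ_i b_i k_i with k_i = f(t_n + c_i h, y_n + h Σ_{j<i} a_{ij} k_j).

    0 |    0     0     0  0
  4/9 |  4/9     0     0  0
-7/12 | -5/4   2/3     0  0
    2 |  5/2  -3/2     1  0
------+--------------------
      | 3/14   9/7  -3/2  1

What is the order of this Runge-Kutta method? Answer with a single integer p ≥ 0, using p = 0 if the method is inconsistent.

b = (3/14, 9/7, -3/2, 1)
c = (0, 4/9, -7/12, 2)
Ac = (0, 0, 8/27, -5/4)
Σ b_i: 3/14·1 + 9/7·1 + (-3/2)·1 + 1·1 = 1 ✓
b·c: 9/7·4/9 + (-3/2)·(-7/12) + 1·2 = 193/56 ≠ 1/2 ⇒ order 1.

1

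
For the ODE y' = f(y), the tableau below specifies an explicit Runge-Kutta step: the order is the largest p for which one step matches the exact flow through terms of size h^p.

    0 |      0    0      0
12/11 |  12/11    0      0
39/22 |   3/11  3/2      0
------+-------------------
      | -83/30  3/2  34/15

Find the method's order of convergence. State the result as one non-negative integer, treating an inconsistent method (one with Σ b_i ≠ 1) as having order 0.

b = (-83/30, 3/2, 34/15)
c = (0, 12/11, 39/22)
Ac = (0, 0, 18/11)
Σ b_i: (-83/30)·1 + 3/2·1 + 34/15·1 = 1 ✓
b·c: 3/2·12/11 + 34/15·39/22 = 311/55 ≠ 1/2 ⇒ order 1.

1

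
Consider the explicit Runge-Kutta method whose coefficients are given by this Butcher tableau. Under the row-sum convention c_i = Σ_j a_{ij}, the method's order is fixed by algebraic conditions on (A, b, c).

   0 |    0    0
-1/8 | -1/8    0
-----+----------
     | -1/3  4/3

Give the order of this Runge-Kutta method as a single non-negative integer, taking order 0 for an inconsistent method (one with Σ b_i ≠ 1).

1

b = (-1/3, 4/3)
c = (0, -1/8)
Σ b_i: (-1/3)·1 + 4/3·1 = 1 ✓
b·c: 4/3·(-1/8) = -1/6 ≠ 1/2 ⇒ order 1.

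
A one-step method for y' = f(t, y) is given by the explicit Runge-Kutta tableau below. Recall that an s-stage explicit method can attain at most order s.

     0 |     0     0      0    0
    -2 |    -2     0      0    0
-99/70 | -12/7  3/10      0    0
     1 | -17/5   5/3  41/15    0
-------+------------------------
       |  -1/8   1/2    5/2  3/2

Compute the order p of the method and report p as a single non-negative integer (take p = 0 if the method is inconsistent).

b = (-1/8, 1/2, 5/2, 3/2)
c = (0, -2, -99/70, 1)
Ac = (0, 0, -3/5, -7559/1050)
Σ b_i: (-1/8)·1 + 1/2·1 + 5/2·1 + 3/2·1 = 35/8 ≠ 1 ⇒ order 0.

0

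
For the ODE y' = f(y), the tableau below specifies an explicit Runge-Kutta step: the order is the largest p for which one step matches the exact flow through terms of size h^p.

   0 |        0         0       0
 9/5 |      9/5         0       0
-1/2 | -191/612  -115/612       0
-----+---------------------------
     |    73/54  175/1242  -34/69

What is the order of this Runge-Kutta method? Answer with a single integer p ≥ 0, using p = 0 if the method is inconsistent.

b = (73/54, 175/1242, -34/69)
c = (0, 9/5, -1/2)
Ac = (0, 0, -23/68)
Σ b_i: 73/54·1 + 175/1242·1 + (-34/69)·1 = 1 ✓
b·c: 175/1242·9/5 + (-34/69)·(-1/2) = 1/2 ✓
b·c²: 175/1242·81/25 + (-34/69)·1/4 = 1/3 ✓
b·Ac: (-34/69)·(-23/68) = 1/6 ✓; 3 stages ⇒ order 3.

3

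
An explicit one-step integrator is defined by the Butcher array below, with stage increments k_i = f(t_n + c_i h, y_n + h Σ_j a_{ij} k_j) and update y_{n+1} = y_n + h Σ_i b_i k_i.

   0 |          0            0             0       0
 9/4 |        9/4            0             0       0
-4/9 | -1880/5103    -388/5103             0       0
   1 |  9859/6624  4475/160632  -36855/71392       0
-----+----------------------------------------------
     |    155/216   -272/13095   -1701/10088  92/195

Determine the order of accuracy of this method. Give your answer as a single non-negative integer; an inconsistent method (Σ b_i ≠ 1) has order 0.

b = (155/216, -272/13095, -1701/10088, 92/195)
c = (0, 9/4, -4/9, 1)
Ac = (0, 0, -97/567, 215/736)
Σ b_i: 155/216·1 + (-272/13095)·1 + (-1701/10088)·1 + 92/195·1 = 1 ✓
b·c: (-272/13095)·9/4 + (-1701/10088)·(-4/9) + 92/195·1 = 1/2 ✓
b·c²: (-272/13095)·81/16 + (-1701/10088)·16/81 + 92/195·1 = 1/3 ✓
b·Ac: (-1701/10088)·(-97/567) + 92/195·215/736 = 1/6 ✓
b·c³: (-272/13095)·729/64 + (-1701/10088)·(-64/729) + 92/195·1 = 1/4 ✓
b·(c∘Ac): (-1701/10088)·388/5103 + 92/195·215/736 = 1/8 ✓
b·Ac²: (-1701/10088)·(-97/252) + 92/195·5/128 = 1/12 ✓
b·A²c: 92/195·65/736 = 1/24 ✓; 4 stages ⇒ order 4.

4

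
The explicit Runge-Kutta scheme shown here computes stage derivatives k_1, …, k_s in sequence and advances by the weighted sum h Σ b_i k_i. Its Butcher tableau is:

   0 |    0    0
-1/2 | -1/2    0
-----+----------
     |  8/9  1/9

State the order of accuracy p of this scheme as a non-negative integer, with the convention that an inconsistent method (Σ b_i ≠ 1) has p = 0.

b = (8/9, 1/9)
c = (0, -1/2)
Σ b_i: 8/9·1 + 1/9·1 = 1 ✓
b·c: 1/9·(-1/2) = -1/18 ≠ 1/2 ⇒ order 1.

1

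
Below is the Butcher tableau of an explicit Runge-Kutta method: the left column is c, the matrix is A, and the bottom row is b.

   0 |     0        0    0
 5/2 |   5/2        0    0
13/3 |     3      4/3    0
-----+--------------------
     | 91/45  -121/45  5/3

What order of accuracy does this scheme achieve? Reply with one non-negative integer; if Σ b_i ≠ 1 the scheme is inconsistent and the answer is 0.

2

b = (91/45, -121/45, 5/3)
c = (0, 5/2, 13/3)
Ac = (0, 0, 10/3)
Σ b_i: 91/45·1 + (-121/45)·1 + 5/3·1 = 1 ✓
b·c: (-121/45)·5/2 + 5/3·13/3 = 1/2 ✓
b·c²: (-121/45)·25/4 + 5/3·169/9 = 1565/108 ≠ 1/3 ⇒ order 2.
b·Ac: 5/3·10/3 = 50/9 ≠ 1/6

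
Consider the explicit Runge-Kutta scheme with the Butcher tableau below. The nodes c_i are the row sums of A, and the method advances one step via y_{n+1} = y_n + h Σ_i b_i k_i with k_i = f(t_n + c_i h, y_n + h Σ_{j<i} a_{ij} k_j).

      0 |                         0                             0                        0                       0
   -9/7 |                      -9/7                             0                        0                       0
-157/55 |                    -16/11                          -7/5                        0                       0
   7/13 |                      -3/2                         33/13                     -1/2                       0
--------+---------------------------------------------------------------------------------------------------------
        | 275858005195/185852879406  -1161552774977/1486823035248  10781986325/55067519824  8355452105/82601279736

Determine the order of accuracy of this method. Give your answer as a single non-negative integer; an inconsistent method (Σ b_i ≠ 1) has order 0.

3

b = (275858005195/185852879406, -1161552774977/1486823035248, 10781986325/55067519824, 8355452105/82601279736)
c = (0, -9/7, -157/55, 7/13)
Ac = (0, 0, 9/5, -18383/10010)
Σ b_i: 275858005195/185852879406·1 + (-1161552774977/1486823035248)·1 + 10781986325/55067519824·1 + 8355452105/82601279736·1 = 1 ✓
b·c: (-1161552774977/1486823035248)·(-9/7) + 10781986325/55067519824·(-157/55) + 8355452105/82601279736·7/13 = 1/2 ✓
b·c²: (-1161552774977/1486823035248)·81/49 + 10781986325/55067519824·24649/3025 + 8355452105/82601279736·49/169 = 1/3 ✓
b·Ac: 10781986325/55067519824·9/5 + 8355452105/82601279736·(-18383/10010) = 1/6 ✓
b·c³: (-1161552774977/1486823035248)·(-729/343) + 10781986325/55067519824·(-3869893/166375) + 8355452105/82601279736·343/2197 = -21247009589111/7382489376405 ≠ 1/4 ⇒ order 3.
b·(c∘Ac): 10781986325/55067519824·(-1413/275) + 8355452105/82601279736·(-18383/18590) = -91362123137/82601279736 ≠ 1/8
b·Ac²: 10781986325/55067519824·(-81/35) + 8355452105/82601279736·470237/3853850 = -7008806480987/15900746349180 ≠ 1/12
b·A²c: 8355452105/82601279736·(-9/10) = -5013271263/55067519824 ≠ 1/24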